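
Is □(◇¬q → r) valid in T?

Not valid

Tableau for the negation ¬□(◇¬q → r):
1. ¬□(◇¬q → r), w0
2. ¬(◇¬q → r), w1
3. ◇¬q, w1
4. ¬r, w1
5. ¬q, w2
Accessibility: w0Rw0, w0Rw1, w1Rw1, w1Rw2, w2Rw2
The negation has an open branch (countermodel exists).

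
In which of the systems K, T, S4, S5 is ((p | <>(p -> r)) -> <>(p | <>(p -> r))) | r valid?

T-tableau for the negation ~(((p | <>(p -> r)) -> <>(p | <>(p -> r))) | r):
1. ~(((p | <>(p -> r)) -> <>(p | <>(p -> r))) | r), 0
2. ~((p | <>(p -> r)) -> <>(p | <>(p -> r))), 0
3. ~r, 0
4. p | <>(p -> r), 0
5. ~<>(p | <>(p -> r)), 0
6. ~(p | <>(p -> r)), 0
7. ~p, 0
8. ~<>(p -> r), 0
9. ~(p -> r), 0
10. p, 0
Accessibility: 0R0
Branch closes: p and ~p both at 0.
Every branch closes (one shown): valid in T, hence also in S4, S5 (every theorem of T is a theorem of S4 and S5).
K-tableau for the negation ~(((p | <>(p -> r)) -> <>(p | <>(p -> r))) | r):
1. ~(((p | <>(p -> r)) -> <>(p | <>(p -> r))) | r), 0
2. ~((p | <>(p -> r)) -> <>(p | <>(p -> r))), 0
3. ~r, 0
4. p | <>(p -> r), 0
5. ~<>(p | <>(p -> r)), 0
6. <>(p -> r), 0
7. p -> r, 1
8. ~(p | <>(p -> r)), 1
9. ~p, 1
10. ~<>(p -> r), 1
11. r, 1
Accessibility: 0R1
Complete open branch: countermodel on a K-frame, so not valid in K.

T, S4, S5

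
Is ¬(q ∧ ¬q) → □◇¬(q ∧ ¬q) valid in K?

Tableau for the negation ¬(¬(q ∧ ¬q) → □◇¬(q ∧ ¬q)):
1. ¬(¬(q ∧ ¬q) → □◇¬(q ∧ ¬q)), 0
2. ¬(q ∧ ¬q), 0
3. ¬□◇¬(q ∧ ¬q), 0
4. q, 0
5. ¬◇¬(q ∧ ¬q), 1
Accessibility: 0R1
The negation has an open branch (countermodel exists).

No, not valid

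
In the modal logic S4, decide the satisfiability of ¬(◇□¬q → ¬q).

Satisfiable (open branch found)

1. ¬(◇□¬q → ¬q), w0
2. ◇□¬q, w0   [¬→-rule on 1]
3. q, w0   [¬→-rule on 1]
4. □¬q, w1   [◇-rule on 2: fresh world w1, w0Rw1]
5. ¬q, w1   [□-rule on 4 via w1Rw1]
Accessibility: w0Rw0, w0Rw1, w1Rw1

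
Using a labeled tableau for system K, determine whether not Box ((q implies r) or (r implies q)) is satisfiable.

Unsatisfiable (every branch closes)

1. not Box ((q implies r) or (r implies q)), 0
2. not ((q implies r) or (r implies q)), 1
3. not (q implies r), 1
4. not (r implies q), 1
5. q, 1
6. not r, 1
7. r, 1
8. not q, 1
Accessibility: 0R1
Branch closes: r and not r both at 1.
(One branch shown.) All branches close.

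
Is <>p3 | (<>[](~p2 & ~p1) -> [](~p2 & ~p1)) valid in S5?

Tableau for the negation ~(<>p3 | (<>[](~p2 & ~p1) -> [](~p2 & ~p1))):
1. ~(<>p3 | (<>[](~p2 & ~p1) -> [](~p2 & ~p1))), u
2. ~<>p3, u   [~|-rule on 1]
3. ~(<>[](~p2 & ~p1) -> [](~p2 & ~p1)), u   [~|-rule on 1]
4. <>[](~p2 & ~p1), u   [~->-rule on 3]
5. ~[](~p2 & ~p1), u   [~->-rule on 3]
6. ~p3, u   [~<>-rule on 2 via uRu]
7. [](~p2 & ~p1), v   [<>-rule on 4: fresh world v, uRv]
8. ~p3, v   [~<>-rule on 2 via uRv]
9. ~p2 & ~p1, u   [[]-rule on 7 via vRu]
10. ~p2, u   [&-rule on 9]
11. ~p1, u   [&-rule on 9]
12. ~p2 & ~p1, v   [[]-rule on 7 via vRv]
13. ~p2, v   [&-rule on 12]
14. ~p1, v   [&-rule on 12]
15. ~(~p2 & ~p1), w   [~[]-rule on 5: fresh world w, uRw]
16. ~p3, w   [~<>-rule on 2 via uRw]
17. ~p2 & ~p1, w   [[]-rule on 7 via vRw]
18. ~p2, w   [&-rule on 17]
19. ~p1, w   [&-rule on 17]
20. p1, w   [~&-rule on 15 (branches; this branch)]
Accessibility: uRu, uRv, uRw, vRu, vRv, vRw, wRu, wRv, wRw
Branch closes: p1 and ~p1 both at w.
Every branch of the negation's tableau closes; the branch above is one of them.

Valid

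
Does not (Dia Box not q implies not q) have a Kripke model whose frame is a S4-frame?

Satisfiable

1. not (Dia Box not q implies not q), 0
2. Dia Box not q, 0
3. q, 0
4. Box not q, 1
5. not q, 1
Accessibility: 0R0, 0R1, 1R1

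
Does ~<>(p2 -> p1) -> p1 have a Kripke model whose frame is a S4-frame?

1. ~<>(p2 -> p1) -> p1, u
2. p1, u   [->-rule on 1 (branches; this branch)]
Accessibility: uRu

Satisfiable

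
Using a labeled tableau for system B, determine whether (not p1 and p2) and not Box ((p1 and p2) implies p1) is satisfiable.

1. (not p1 and p2) and not Box ((p1 and p2) implies p1), u
2. not p1 and p2, u   [and-rule on 1]
3. not Box ((p1 and p2) implies p1), u   [and-rule on 1]
4. not p1, u   [and-rule on 2]
5. p2, u   [and-rule on 2]
6. not ((p1 and p2) implies p1), v   [neg-Box-rule on 3: fresh world v, uRv]
7. p1 and p2, v   [neg-implies-rule on 6]
8. not p1, v   [neg-implies-rule on 6]
9. p1, v   [and-rule on 7]
10. p2, v   [and-rule on 7]
Accessibility: uRu, uRv, vRu, vRv
Branch closes: p1 and not p1 both at v.
All branches of the tableau close; one closing branch shown above.

No, unsatisfiable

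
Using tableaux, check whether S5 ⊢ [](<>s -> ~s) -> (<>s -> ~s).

Tableau for the negation ~([](<>s -> ~s) -> (<>s -> ~s)):
1. ~([](<>s -> ~s) -> (<>s -> ~s)), 0
2. [](<>s -> ~s), 0
3. ~(<>s -> ~s), 0
4. <>s, 0
5. s, 0
6. <>s -> ~s, 0
7. ~<>s, 0
8. ~s, 0
Accessibility: 0R0
Branch closes: s and ~s both at 0.
Every branch of the negation's tableau closes; the branch above is one of them.

Valid in S5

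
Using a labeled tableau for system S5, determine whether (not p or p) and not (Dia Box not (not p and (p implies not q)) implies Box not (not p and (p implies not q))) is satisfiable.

1. (not p or p) and not (Dia Box not (not p and (p implies not q)) implies Box not (not p and (p implies not q))), u
2. not p or p, u   [and-rule on 1]
3. not (Dia Box not (not p and (p implies not q)) implies Box not (not p and (p implies not q))), u   [and-rule on 1]
4. Dia Box not (not p and (p implies not q)), u   [neg-implies-rule on 3]
5. not Box not (not p and (p implies not q)), u   [neg-implies-rule on 3]
6. p, u   [or-rule on 2 (branches; this branch)]
7. Box not (not p and (p implies not q)), v   [Dia-rule on 4: fresh world v, uRv]
8. not (not p and (p implies not q)), u   [Box-rule on 7 via vRu]
9. not (not p and (p implies not q)), v   [Box-rule on 7 via vRv]
10. not (p implies not q), u   [neg-and-rule on 8 (branches; this branch)]
11. q, u   [neg-implies-rule on 10]
12. not (p implies not q), v   [neg-and-rule on 9 (branches; this branch)]
13. p, v   [neg-implies-rule on 12]
14. q, v   [neg-implies-rule on 12]
15. not p and (p implies not q), w   [neg-Box-rule on 5: fresh world w, uRw]
16. not p, w   [and-rule on 15]
17. p implies not q, w   [and-rule on 15]
18. not (not p and (p implies not q)), w   [Box-rule on 7 via vRw]
19. not q, w   [implies-rule on 17 (branches; this branch)]
20. not (p implies not q), w   [neg-and-rule on 18 (branches; this branch)]
21. p, w   [neg-implies-rule on 20]
22. q, w   [neg-implies-rule on 20]
Accessibility: uRu, uRv, uRw, vRu, vRv, vRw, wRu, wRv, wRw
Branch closes: p and not p both at w.
Every branch closes; the branch above is one of them.

Unsatisfiable (every branch closes)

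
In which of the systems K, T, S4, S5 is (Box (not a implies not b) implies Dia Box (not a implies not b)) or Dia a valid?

T, S4, S5

K-tableau for the negation not ((Box (not a implies not b) implies Dia Box (not a implies not b)) or Dia a):
1. not ((Box (not a implies not b) implies Dia Box (not a implies not b)) or Dia a), w0
2. not (Box (not a implies not b) implies Dia Box (not a implies not b)), w0
3. not Dia a, w0
4. Box (not a implies not b), w0
5. not Dia Box (not a implies not b), w0
Complete open branch: countermodel on a K-frame, so not valid in K.
T-tableau for the negation not ((Box (not a implies not b) implies Dia Box (not a implies not b)) or Dia a):
1. not ((Box (not a implies not b) implies Dia Box (not a implies not b)) or Dia a), w0
2. not (Box (not a implies not b) implies Dia Box (not a implies not b)), w0
3. not Dia a, w0
4. Box (not a implies not b), w0
5. not Dia Box (not a implies not b), w0
6. not a, w0
7. not a implies not b, w0
8. not Box (not a implies not b), w0
9. not b, w0
10. not (not a implies not b), w1
11. not a, w1
12. b, w1
13. not a implies not b, w1
14. not Box (not a implies not b), w1
15. not b, w1
Accessibility: w0Rw0, w0Rw1, w1Rw1
Branch closes: b and not b both at w1.
Every branch closes (one shown): valid in T, hence also in S4, S5 (every theorem of T is a theorem of S4 and S5).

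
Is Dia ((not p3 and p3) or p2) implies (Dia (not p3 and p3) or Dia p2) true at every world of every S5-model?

Yes, valid

Tableau for the negation not (Dia ((not p3 and p3) or p2) implies (Dia (not p3 and p3) or Dia p2)):
1. not (Dia ((not p3 and p3) or p2) implies (Dia (not p3 and p3) or Dia p2)), 0
2. Dia ((not p3 and p3) or p2), 0
3. not (Dia (not p3 and p3) or Dia p2), 0
4. not Dia (not p3 and p3), 0
5. not Dia p2, 0
6. not (not p3 and p3), 0
7. not p2, 0
8. not p3, 0
9. (not p3 and p3) or p2, 1
10. not (not p3 and p3), 1
11. not p2, 1
12. not p3 and p3, 1
13. not p3, 1
14. p3, 1
Accessibility: 0R0, 0R1, 1R0, 1R1
Branch closes: p3 and not p3 both at 1.
Every branch of the negation's tableau closes; the branch above is one of them.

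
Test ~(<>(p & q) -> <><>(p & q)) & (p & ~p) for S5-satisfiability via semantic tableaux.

1. ~(<>(p & q) -> <><>(p & q)) & (p & ~p), w0
2. ~(<>(p & q) -> <><>(p & q)), w0   [&-rule on 1]
3. p & ~p, w0   [&-rule on 1]
4. <>(p & q), w0   [~->-rule on 2]
5. ~<><>(p & q), w0   [~->-rule on 2]
6. p, w0   [&-rule on 3]
7. ~p, w0   [&-rule on 3]
Accessibility: w0Rw0
Branch closes: p and ~p both at w0.
Every branch closes; the branch above is one of them.

Unsatisfiable (every branch closes)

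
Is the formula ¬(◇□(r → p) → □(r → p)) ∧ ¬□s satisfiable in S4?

1. ¬(◇□(r → p) → □(r → p)) ∧ ¬□s, 0
2. ¬(◇□(r → p) → □(r → p)), 0   [∧-rule on 1]
3. ¬□s, 0   [∧-rule on 1]
4. ◇□(r → p), 0   [¬→-rule on 2]
5. ¬□(r → p), 0   [¬→-rule on 2]
6. ¬s, 1   [¬□-rule on 3: fresh world 1, 0R1]
7. □(r → p), 2   [◇-rule on 4: fresh world 2, 0R2]
8. r → p, 2   [□-rule on 7 via 2R2]
9. p, 2   [→-rule on 8 (branches; this branch)]
10. ¬(r → p), 3   [¬□-rule on 5: fresh world 3, 0R3]
11. r, 3   [¬→-rule on 10]
12. ¬p, 3   [¬→-rule on 10]
Accessibility: 0R0, 0R1, 0R2, 0R3, 1R1, 2R2, 3R3

Yes, satisfiable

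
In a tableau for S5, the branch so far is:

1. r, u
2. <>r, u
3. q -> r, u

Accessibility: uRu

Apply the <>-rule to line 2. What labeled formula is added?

a fresh world v with uRv, and r at v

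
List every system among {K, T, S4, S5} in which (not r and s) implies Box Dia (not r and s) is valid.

S4-tableau for the negation not ((not r and s) implies Box Dia (not r and s)):
1. not ((not r and s) implies Box Dia (not r and s)), u
2. not r and s, u
3. not Box Dia (not r and s), u
4. not r, u
5. s, u
6. not Dia (not r and s), v
7. not (not r and s), v
8. not s, v
Accessibility: uRu, uRv, vRv
Complete open branch: countermodel on an S4-frame, so not valid in S4, nor in K, T (the same frame is also a K-frame and a T-frame).
S5-tableau for the negation not ((not r and s) implies Box Dia (not r and s)):
1. not ((not r and s) implies Box Dia (not r and s)), u
2. not r and s, u
3. not Box Dia (not r and s), u
4. not r, u
5. s, u
6. not Dia (not r and s), v
7. not (not r and s), u
8. not (not r and s), v
9. not s, u
Accessibility: uRu, uRv, vRu, vRv
Branch closes: s and not s both at u.
Every branch closes (one shown): valid in S5.

S5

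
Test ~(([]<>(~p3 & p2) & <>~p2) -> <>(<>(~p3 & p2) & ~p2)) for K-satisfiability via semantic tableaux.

1. ~(([]<>(~p3 & p2) & <>~p2) -> <>(<>(~p3 & p2) & ~p2)), w0
2. []<>(~p3 & p2) & <>~p2, w0   [~->-rule on 1]
3. ~<>(<>(~p3 & p2) & ~p2), w0   [~->-rule on 1]
4. []<>(~p3 & p2), w0   [&-rule on 2]
5. <>~p2, w0   [&-rule on 2]
6. ~p2, w1   [<>-rule on 5: fresh world w1, w0Rw1]
7. ~(<>(~p3 & p2) & ~p2), w1   [~<>-rule on 3 via w0Rw1]
8. <>(~p3 & p2), w1   [[]-rule on 4 via w0Rw1]
9. ~<>(~p3 & p2), w1   [~&-rule on 7 (branches; this branch)]
10. ~p3 & p2, w2   [<>-rule on 8: fresh world w2, w1Rw2]
11. ~p3, w2   [&-rule on 10]
12. p2, w2   [&-rule on 10]
13. ~(~p3 & p2), w2   [~<>-rule on 9 via w1Rw2]
14. ~p2, w2   [~&-rule on 13 (branches; this branch)]
Accessibility: w0Rw1, w1Rw2
Branch closes: p2 and ~p2 both at w2.
(One branch shown.) All branches close.

Unsatisfiable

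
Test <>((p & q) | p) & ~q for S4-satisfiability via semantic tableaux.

1. <>((p & q) | p) & ~q, 0
2. <>((p & q) | p), 0
3. ~q, 0
4. (p & q) | p, 1
5. p, 1
Accessibility: 0R0, 0R1, 1R1

Yes, satisfiable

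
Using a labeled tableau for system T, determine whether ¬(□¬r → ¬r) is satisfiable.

1. ¬(□¬r → ¬r), u
2. □¬r, u
3. r, u
4. ¬r, u
Accessibility: uRu
Branch closes: r and ¬r both at u.
(One branch shown.) All branches close.

Unsatisfiable (every branch closes)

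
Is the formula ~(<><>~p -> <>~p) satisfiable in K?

Yes, satisfiable

1. ~(<><>~p -> <>~p), w0
2. <><>~p, w0   [~->-rule on 1]
3. ~<>~p, w0   [~->-rule on 1]
4. <>~p, w1   [<>-rule on 2: fresh world w1, w0Rw1]
5. p, w1   [~<>-rule on 3 via w0Rw1]
6. ~p, w2   [<>-rule on 4: fresh world w2, w1Rw2]
Accessibility: w0Rw1, w1Rw2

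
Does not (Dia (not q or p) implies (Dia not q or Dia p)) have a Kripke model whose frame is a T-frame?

No, unsatisfiable

1. not (Dia (not q or p) implies (Dia not q or Dia p)), w0
2. Dia (not q or p), w0   [neg-implies-rule on 1]
3. not (Dia not q or Dia p), w0   [neg-implies-rule on 1]
4. not Dia not q, w0   [neg-or-rule on 3]
5. not Dia p, w0   [neg-or-rule on 3]
6. q, w0   [neg-Dia-rule on 4 via w0Rw0]
7. not p, w0   [neg-Dia-rule on 5 via w0Rw0]
8. not q or p, w1   [Dia-rule on 2: fresh world w1, w0Rw1]
9. q, w1   [neg-Dia-rule on 4 via w0Rw1]
10. not p, w1   [neg-Dia-rule on 5 via w0Rw1]
11. p, w1   [or-rule on 8 (branches; this branch)]
Accessibility: w0Rw0, w0Rw1, w1Rw1
Branch closes: p and not p both at w1.
(One branch shown.) All branches close.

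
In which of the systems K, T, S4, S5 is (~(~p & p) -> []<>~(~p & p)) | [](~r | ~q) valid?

T, S4, S5

T-tableau for the negation ~((~(~p & p) -> []<>~(~p & p)) | [](~r | ~q)):
1. ~((~(~p & p) -> []<>~(~p & p)) | [](~r | ~q)), w0
2. ~(~(~p & p) -> []<>~(~p & p)), w0
3. ~[](~r | ~q), w0
4. ~(~p & p), w0
5. ~[]<>~(~p & p), w0
6. ~p, w0
7. ~(~r | ~q), w1
8. r, w1
9. q, w1
10. ~<>~(~p & p), w2
11. ~p & p, w2
12. ~p, w2
13. p, w2
Accessibility: w0Rw0, w0Rw1, w0Rw2, w1Rw1, w2Rw2
Branch closes: p and ~p both at w2.
Every branch closes (one shown): valid in T, hence also in S4, S5 (every theorem of T is a theorem of S4 and S5).
K-tableau for the negation ~((~(~p & p) -> []<>~(~p & p)) | [](~r | ~q)):
1. ~((~(~p & p) -> []<>~(~p & p)) | [](~r | ~q)), w0
2. ~(~(~p & p) -> []<>~(~p & p)), w0
3. ~[](~r | ~q), w0
4. ~(~p & p), w0
5. ~[]<>~(~p & p), w0
6. ~p, w0
7. ~(~r | ~q), w1
8. r, w1
9. q, w1
10. ~<>~(~p & p), w2
Accessibility: w0Rw1, w0Rw2
Complete open branch: countermodel on a K-frame, so not valid in K.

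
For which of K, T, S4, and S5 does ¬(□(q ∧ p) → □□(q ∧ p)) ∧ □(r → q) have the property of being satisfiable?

K, T

T-tableau for the formula:
1. ¬(□(q ∧ p) → □□(q ∧ p)) ∧ □(r → q), u
2. ¬(□(q ∧ p) → □□(q ∧ p)), u
3. □(r → q), u
4. □(q ∧ p), u
5. ¬□□(q ∧ p), u
6. r → q, u
7. q ∧ p, u
8. q, u
9. p, u
10. ¬□(q ∧ p), v
11. r → q, v
12. q ∧ p, v
13. q, v
14. p, v
15. ¬(q ∧ p), w
16. ¬p, w
Accessibility: uRu, uRv, vRv, vRw, wRw
Complete open branch: satisfiable in T, hence also in K (this T-model is also a K-model).
S4-tableau for the formula:
1. ¬(□(q ∧ p) → □□(q ∧ p)) ∧ □(r → q), u
2. ¬(□(q ∧ p) → □□(q ∧ p)), u
3. □(r → q), u
4. □(q ∧ p), u
5. ¬□□(q ∧ p), u
6. r → q, u
7. q ∧ p, u
8. q, u
9. p, u
10. ¬□(q ∧ p), v
11. r → q, v
12. q ∧ p, v
13. q, v
14. p, v
15. ¬(q ∧ p), w
16. r → q, w
17. q ∧ p, w
18. q, w
19. p, w
20. ¬p, w
Accessibility: uRu, uRv, uRw, vRv, vRw, wRw
Branch closes: p and ¬p both at w.
Every branch closes (one shown): unsatisfiable in S4, hence also in S5 (every S5-frame is an S4-frame).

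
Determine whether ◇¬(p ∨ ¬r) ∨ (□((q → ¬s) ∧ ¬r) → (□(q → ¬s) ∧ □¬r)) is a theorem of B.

Tableau for the negation ¬(◇¬(p ∨ ¬r) ∨ (□((q → ¬s) ∧ ¬r) → (□(q → ¬s) ∧ □¬r))):
1. ¬(◇¬(p ∨ ¬r) ∨ (□((q → ¬s) ∧ ¬r) → (□(q → ¬s) ∧ □¬r))), w0
2. ¬◇¬(p ∨ ¬r), w0
3. ¬(□((q → ¬s) ∧ ¬r) → (□(q → ¬s) ∧ □¬r)), w0
4. □((q → ¬s) ∧ ¬r), w0
5. ¬(□(q → ¬s) ∧ □¬r), w0
6. p ∨ ¬r, w0
7. (q → ¬s) ∧ ¬r, w0
8. q → ¬s, w0
9. ¬r, w0
10. ¬□(q → ¬s), w0
11. ¬s, w0
12. ¬(q → ¬s), w1
13. q, w1
14. s, w1
15. p ∨ ¬r, w1
16. (q → ¬s) ∧ ¬r, w1
17. q → ¬s, w1
18. ¬r, w1
19. ¬s, w1
Accessibility: w0Rw0, w0Rw1, w1Rw0, w1Rw1
Branch closes: s and ¬s both at w1.
Every branch of the negation's tableau closes; the branch above is one of them.

Valid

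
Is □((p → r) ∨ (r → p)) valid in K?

Valid in K

Tableau for the negation ¬□((p → r) ∨ (r → p)):
1. ¬□((p → r) ∨ (r → p)), u
2. ¬((p → r) ∨ (r → p)), v
3. ¬(p → r), v
4. ¬(r → p), v
5. p, v
6. ¬r, v
7. r, v
8. ¬p, v
Accessibility: uRv
Branch closes: r and ¬r both at v.
All branches of the negation close; one closing branch shown above.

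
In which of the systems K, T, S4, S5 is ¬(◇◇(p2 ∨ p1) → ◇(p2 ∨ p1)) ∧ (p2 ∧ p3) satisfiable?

K

T-tableau for the formula:
1. ¬(◇◇(p2 ∨ p1) → ◇(p2 ∨ p1)) ∧ (p2 ∧ p3), 0
2. ¬(◇◇(p2 ∨ p1) → ◇(p2 ∨ p1)), 0   [∧-rule on 1]
3. p2 ∧ p3, 0   [∧-rule on 1]
4. ◇◇(p2 ∨ p1), 0   [¬→-rule on 2]
5. ¬◇(p2 ∨ p1), 0   [¬→-rule on 2]
6. p2, 0   [∧-rule on 3]
7. p3, 0   [∧-rule on 3]
8. ¬(p2 ∨ p1), 0   [¬◇-rule on 5 via 0R0]
9. ¬p2, 0   [¬∨-rule on 8]
10. ¬p1, 0   [¬∨-rule on 8]
Accessibility: 0R0
Branch closes: p2 and ¬p2 both at 0.
Every branch closes (one shown): unsatisfiable in T, hence also in S4, S5 (every S4/S5-frame is a T-frame).
K-tableau for the formula:
1. ¬(◇◇(p2 ∨ p1) → ◇(p2 ∨ p1)) ∧ (p2 ∧ p3), 0
2. ¬(◇◇(p2 ∨ p1) → ◇(p2 ∨ p1)), 0   [∧-rule on 1]
3. p2 ∧ p3, 0   [∧-rule on 1]
4. ◇◇(p2 ∨ p1), 0   [¬→-rule on 2]
5. ¬◇(p2 ∨ p1), 0   [¬→-rule on 2]
6. p2, 0   [∧-rule on 3]
7. p3, 0   [∧-rule on 3]
8. ◇(p2 ∨ p1), 1   [◇-rule on 4: fresh world 1, 0R1]
9. ¬(p2 ∨ p1), 1   [¬◇-rule on 5 via 0R1]
10. ¬p2, 1   [¬∨-rule on 9]
11. ¬p1, 1   [¬∨-rule on 9]
12. p2 ∨ p1, 2   [◇-rule on 8: fresh world 2, 1R2]
13. p1, 2   [∨-rule on 12 (branches; this branch)]
Accessibility: 0R1, 1R2
Complete open branch: satisfiable in K.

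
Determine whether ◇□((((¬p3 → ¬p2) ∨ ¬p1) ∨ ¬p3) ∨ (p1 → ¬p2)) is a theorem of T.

Valid in T

Tableau for the negation ¬◇□((((¬p3 → ¬p2) ∨ ¬p1) ∨ ¬p3) ∨ (p1 → ¬p2)):
1. ¬◇□((((¬p3 → ¬p2) ∨ ¬p1) ∨ ¬p3) ∨ (p1 → ¬p2)), 0
2. ¬□((((¬p3 → ¬p2) ∨ ¬p1) ∨ ¬p3) ∨ (p1 → ¬p2)), 0
3. ¬((((¬p3 → ¬p2) ∨ ¬p1) ∨ ¬p3) ∨ (p1 → ¬p2)), 1
4. ¬(((¬p3 → ¬p2) ∨ ¬p1) ∨ ¬p3), 1
5. ¬(p1 → ¬p2), 1
6. ¬((¬p3 → ¬p2) ∨ ¬p1), 1
7. p3, 1
8. p1, 1
9. p2, 1
10. ¬(¬p3 → ¬p2), 1
11. ¬p3, 1
Accessibility: 0R0, 0R1, 1R1
Branch closes: p3 and ¬p3 both at 1.
Every branch of the negation's tableau closes; the branch above is one of them.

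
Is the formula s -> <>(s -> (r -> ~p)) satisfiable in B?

Satisfiable (open branch found)

1. s -> <>(s -> (r -> ~p)), 0
2. <>(s -> (r -> ~p)), 0
3. s -> (r -> ~p), 1
4. r -> ~p, 1
5. ~p, 1
Accessibility: 0R0, 0R1, 1R0, 1R1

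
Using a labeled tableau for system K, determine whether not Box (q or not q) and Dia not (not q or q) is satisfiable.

1. not Box (q or not q) and Dia not (not q or q), u
2. not Box (q or not q), u   [and-rule on 1]
3. Dia not (not q or q), u   [and-rule on 1]
4. not (q or not q), v   [neg-Box-rule on 2: fresh world v, uRv]
5. not q, v   [neg-or-rule on 4]
6. q, v   [neg-or-rule on 4]
Accessibility: uRv
Branch closes: q and not q both at v.
All branches of the tableau close; one closing branch shown above.

No, unsatisfiable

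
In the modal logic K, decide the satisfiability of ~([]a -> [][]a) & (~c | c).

Satisfiable

1. ~([]a -> [][]a) & (~c | c), 0
2. ~([]a -> [][]a), 0   [&-rule on 1]
3. ~c | c, 0   [&-rule on 1]
4. []a, 0   [~->-rule on 2]
5. ~[][]a, 0   [~->-rule on 2]
6. c, 0   [|-rule on 3 (branches; this branch)]
7. ~[]a, 1   [~[]-rule on 5: fresh world 1, 0R1]
8. a, 1   [[]-rule on 4 via 0R1]
9. ~a, 2   [~[]-rule on 7: fresh world 2, 1R2]
Accessibility: 0R1, 1R2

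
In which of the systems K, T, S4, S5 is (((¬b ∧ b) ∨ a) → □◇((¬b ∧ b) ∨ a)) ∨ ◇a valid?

K-tableau for the negation ¬((((¬b ∧ b) ∨ a) → □◇((¬b ∧ b) ∨ a)) ∨ ◇a):
1. ¬((((¬b ∧ b) ∨ a) → □◇((¬b ∧ b) ∨ a)) ∨ ◇a), w0
2. ¬(((¬b ∧ b) ∨ a) → □◇((¬b ∧ b) ∨ a)), w0   [¬∨-rule on 1]
3. ¬◇a, w0   [¬∨-rule on 1]
4. (¬b ∧ b) ∨ a, w0   [¬→-rule on 2]
5. ¬□◇((¬b ∧ b) ∨ a), w0   [¬→-rule on 2]
6. a, w0   [∨-rule on 4 (branches; this branch)]
7. ¬◇((¬b ∧ b) ∨ a), w1   [¬□-rule on 5: fresh world w1, w0Rw1]
8. ¬a, w1   [¬◇-rule on 3 via w0Rw1]
Accessibility: w0Rw1
Complete open branch: countermodel on a K-frame, so not valid in K.
T-tableau for the negation ¬((((¬b ∧ b) ∨ a) → □◇((¬b ∧ b) ∨ a)) ∨ ◇a):
1. ¬((((¬b ∧ b) ∨ a) → □◇((¬b ∧ b) ∨ a)) ∨ ◇a), w0
2. ¬(((¬b ∧ b) ∨ a) → □◇((¬b ∧ b) ∨ a)), w0   [¬∨-rule on 1]
3. ¬◇a, w0   [¬∨-rule on 1]
4. (¬b ∧ b) ∨ a, w0   [¬→-rule on 2]
5. ¬□◇((¬b ∧ b) ∨ a), w0   [¬→-rule on 2]
6. ¬a, w0   [¬◇-rule on 3 via w0Rw0]
7. ¬b ∧ b, w0   [∨-rule on 4 (branches; this branch)]
8. ¬b, w0   [∧-rule on 7]
9. b, w0   [∧-rule on 7]
Accessibility: w0Rw0
Branch closes: b and ¬b both at w0.
Every branch closes (one shown): valid in T, hence also in S4, S5 (every theorem of T is a theorem of S4 and S5).

T, S4, S5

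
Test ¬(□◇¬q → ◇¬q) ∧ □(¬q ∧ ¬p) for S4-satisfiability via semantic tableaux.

1. ¬(□◇¬q → ◇¬q) ∧ □(¬q ∧ ¬p), 0
2. ¬(□◇¬q → ◇¬q), 0
3. □(¬q ∧ ¬p), 0
4. □◇¬q, 0
5. ¬◇¬q, 0
6. ¬q ∧ ¬p, 0
7. ¬q, 0
8. ¬p, 0
9. ◇¬q, 0
10. q, 0
Accessibility: 0R0
Branch closes: q and ¬q both at 0.
All branches of the tableau close; one closing branch shown above.

No, unsatisfiable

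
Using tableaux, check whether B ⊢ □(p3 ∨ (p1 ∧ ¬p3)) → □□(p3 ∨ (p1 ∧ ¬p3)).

No, not valid

Tableau for the negation ¬(□(p3 ∨ (p1 ∧ ¬p3)) → □□(p3 ∨ (p1 ∧ ¬p3))):
1. ¬(□(p3 ∨ (p1 ∧ ¬p3)) → □□(p3 ∨ (p1 ∧ ¬p3))), w0
2. □(p3 ∨ (p1 ∧ ¬p3)), w0
3. ¬□□(p3 ∨ (p1 ∧ ¬p3)), w0
4. p3 ∨ (p1 ∧ ¬p3), w0
5. p1 ∧ ¬p3, w0
6. p1, w0
7. ¬p3, w0
8. ¬□(p3 ∨ (p1 ∧ ¬p3)), w1
9. p3 ∨ (p1 ∧ ¬p3), w1
10. p1 ∧ ¬p3, w1
11. p1, w1
12. ¬p3, w1
13. ¬(p3 ∨ (p1 ∧ ¬p3)), w2
14. ¬p3, w2
15. ¬(p1 ∧ ¬p3), w2
16. ¬p1, w2
Accessibility: w0Rw0, w0Rw1, w1Rw0, w1Rw1, w1Rw2, w2Rw1, w2Rw2
The negation has an open branch (countermodel exists).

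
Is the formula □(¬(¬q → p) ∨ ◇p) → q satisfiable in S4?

Satisfiable

1. □(¬(¬q → p) ∨ ◇p) → q, u
2. q, u
Accessibility: uRu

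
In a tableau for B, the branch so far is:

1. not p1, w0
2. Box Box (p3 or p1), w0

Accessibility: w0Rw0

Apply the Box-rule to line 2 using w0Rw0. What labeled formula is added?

Box (p3 or p1), w0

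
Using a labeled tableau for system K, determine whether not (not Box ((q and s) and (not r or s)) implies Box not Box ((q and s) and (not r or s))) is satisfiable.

1. not (not Box ((q and s) and (not r or s)) implies Box not Box ((q and s) and (not r or s))), 0
2. not Box ((q and s) and (not r or s)), 0
3. not Box not Box ((q and s) and (not r or s)), 0
4. not ((q and s) and (not r or s)), 1
5. not (not r or s), 1
6. r, 1
7. not s, 1
8. Box ((q and s) and (not r or s)), 2
Accessibility: 0R1, 0R2

Satisfiable (open branch found)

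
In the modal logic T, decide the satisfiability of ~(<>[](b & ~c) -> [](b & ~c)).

1. ~(<>[](b & ~c) -> [](b & ~c)), w0
2. <>[](b & ~c), w0
3. ~[](b & ~c), w0
4. [](b & ~c), w1
5. b & ~c, w1
6. b, w1
7. ~c, w1
8. ~(b & ~c), w2
9. c, w2
Accessibility: w0Rw0, w0Rw1, w0Rw2, w1Rw1, w2Rw2

Satisfiable (open branch found)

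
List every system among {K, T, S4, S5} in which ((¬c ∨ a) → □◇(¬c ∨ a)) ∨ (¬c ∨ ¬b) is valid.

S4-tableau for the negation ¬(((¬c ∨ a) → □◇(¬c ∨ a)) ∨ (¬c ∨ ¬b)):
1. ¬(((¬c ∨ a) → □◇(¬c ∨ a)) ∨ (¬c ∨ ¬b)), u
2. ¬((¬c ∨ a) → □◇(¬c ∨ a)), u
3. ¬(¬c ∨ ¬b), u
4. ¬c ∨ a, u
5. ¬□◇(¬c ∨ a), u
6. c, u
7. b, u
8. a, u
9. ¬◇(¬c ∨ a), v
10. ¬(¬c ∨ a), v
11. c, v
12. ¬a, v
Accessibility: uRu, uRv, vRv
Complete open branch: countermodel on an S4-frame, so not valid in S4, nor in K, T (the same frame is also a K-frame and a T-frame).
S5-tableau for the negation ¬(((¬c ∨ a) → □◇(¬c ∨ a)) ∨ (¬c ∨ ¬b)):
1. ¬(((¬c ∨ a) → □◇(¬c ∨ a)) ∨ (¬c ∨ ¬b)), u
2. ¬((¬c ∨ a) → □◇(¬c ∨ a)), u
3. ¬(¬c ∨ ¬b), u
4. ¬c ∨ a, u
5. ¬□◇(¬c ∨ a), u
6. c, u
7. b, u
8. a, u
9. ¬◇(¬c ∨ a), v
10. ¬(¬c ∨ a), u
11. ¬a, u
Accessibility: uRu, uRv, vRu, vRv
Branch closes: a and ¬a both at u.
Every branch closes (one shown): valid in S5.

S5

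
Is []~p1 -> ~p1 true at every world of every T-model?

Tableau for the negation ~([]~p1 -> ~p1):
1. ~([]~p1 -> ~p1), u
2. []~p1, u
3. p1, u
4. ~p1, u
Accessibility: uRu
Branch closes: p1 and ~p1 both at u.
Every branch of the negation's tableau closes; the branch above is one of them.

Valid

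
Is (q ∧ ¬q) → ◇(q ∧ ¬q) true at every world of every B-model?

Valid in B

Tableau for the negation ¬((q ∧ ¬q) → ◇(q ∧ ¬q)):
1. ¬((q ∧ ¬q) → ◇(q ∧ ¬q)), 0
2. q ∧ ¬q, 0
3. ¬◇(q ∧ ¬q), 0
4. q, 0
5. ¬q, 0
Accessibility: 0R0
Branch closes: q and ¬q both at 0.
All branches of the negation close; one closing branch shown above.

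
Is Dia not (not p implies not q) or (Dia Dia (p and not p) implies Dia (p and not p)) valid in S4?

Tableau for the negation not (Dia not (not p implies not q) or (Dia Dia (p and not p) implies Dia (p and not p))):
1. not (Dia not (not p implies not q) or (Dia Dia (p and not p) implies Dia (p and not p))), 0
2. not Dia not (not p implies not q), 0
3. not (Dia Dia (p and not p) implies Dia (p and not p)), 0
4. Dia Dia (p and not p), 0
5. not Dia (p and not p), 0
6. not p implies not q, 0
7. not (p and not p), 0
8. not q, 0
9. p, 0
10. Dia (p and not p), 1
11. not p implies not q, 1
12. not (p and not p), 1
13. not q, 1
14. p, 1
15. p and not p, 2
16. p, 2
17. not p, 2
Accessibility: 0R0, 0R1, 0R2, 1R1, 1R2, 2R2
Branch closes: p and not p both at 2.
All branches of the negation close; one closing branch shown above.

Yes, valid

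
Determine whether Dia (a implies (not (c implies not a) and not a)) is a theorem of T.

No, not valid

Tableau for the negation not Dia (a implies (not (c implies not a) and not a)):
1. not Dia (a implies (not (c implies not a) and not a)), u
2. not (a implies (not (c implies not a) and not a)), u
3. a, u
4. not (not (c implies not a) and not a), u
Accessibility: uRu
The negation has an open branch (countermodel exists).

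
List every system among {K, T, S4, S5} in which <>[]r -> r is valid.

S4-tableau for the negation ~(<>[]r -> r):
1. ~(<>[]r -> r), 0
2. <>[]r, 0   [~->-rule on 1]
3. ~r, 0   [~->-rule on 1]
4. []r, 1   [<>-rule on 2: fresh world 1, 0R1]
5. r, 1   [[]-rule on 4 via 1R1]
Accessibility: 0R0, 0R1, 1R1
Complete open branch: countermodel on an S4-frame, so not valid in S4, nor in K, T (the same frame is also a K-frame and a T-frame).
S5-tableau for the negation ~(<>[]r -> r):
1. ~(<>[]r -> r), 0
2. <>[]r, 0   [~->-rule on 1]
3. ~r, 0   [~->-rule on 1]
4. []r, 1   [<>-rule on 2: fresh world 1, 0R1]
5. r, 0   [[]-rule on 4 via 1R0]
Accessibility: 0R0, 0R1, 1R0, 1R1
Branch closes: r and ~r both at 0.
Every branch closes (one shown): valid in S5.

S5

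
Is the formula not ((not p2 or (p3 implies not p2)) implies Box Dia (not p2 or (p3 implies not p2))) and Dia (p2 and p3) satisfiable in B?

Unsatisfiable

1. not ((not p2 or (p3 implies not p2)) implies Box Dia (not p2 or (p3 implies not p2))) and Dia (p2 and p3), u
2. not ((not p2 or (p3 implies not p2)) implies Box Dia (not p2 or (p3 implies not p2))), u
3. Dia (p2 and p3), u
4. not p2 or (p3 implies not p2), u
5. not Box Dia (not p2 or (p3 implies not p2)), u
6. p3 implies not p2, u
7. not p3, u
8. p2 and p3, v
9. p2, v
10. p3, v
11. not Dia (not p2 or (p3 implies not p2)), w
12. not (not p2 or (p3 implies not p2)), u
13. p2, u
14. not (p3 implies not p2), u
15. p3, u
Accessibility: uRu, uRv, uRw, vRu, vRv, wRu, wRw
Branch closes: p3 and not p3 both at u.
(One branch shown.) All branches close.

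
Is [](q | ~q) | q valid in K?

Valid

Tableau for the negation ~([](q | ~q) | q):
1. ~([](q | ~q) | q), 0
2. ~[](q | ~q), 0   [~|-rule on 1]
3. ~q, 0   [~|-rule on 1]
4. ~(q | ~q), 1   [~[]-rule on 2: fresh world 1, 0R1]
5. ~q, 1   [~|-rule on 4]
6. q, 1   [~|-rule on 4]
Accessibility: 0R1
Branch closes: q and ~q both at 1.
Every branch of the negation's tableau closes; the branch above is one of them.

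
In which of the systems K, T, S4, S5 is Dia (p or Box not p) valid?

T, S4, S5

K-tableau for the negation not Dia (p or Box not p):
1. not Dia (p or Box not p), u
Complete open branch: countermodel on a K-frame, so not valid in K.
T-tableau for the negation not Dia (p or Box not p):
1. not Dia (p or Box not p), u
2. not (p or Box not p), u
3. not p, u
4. not Box not p, u
5. p, v
6. not (p or Box not p), v
7. not p, v
8. not Box not p, v
Accessibility: uRu, uRv, vRv
Branch closes: p and not p both at v.
Every branch closes (one shown): valid in T, hence also in S4, S5 (every theorem of T is a theorem of S4 and S5).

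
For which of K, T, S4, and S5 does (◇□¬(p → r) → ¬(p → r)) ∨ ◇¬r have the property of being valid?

T, S4, S5

K-tableau for the negation ¬((◇□¬(p → r) → ¬(p → r)) ∨ ◇¬r):
1. ¬((◇□¬(p → r) → ¬(p → r)) ∨ ◇¬r), w0
2. ¬(◇□¬(p → r) → ¬(p → r)), w0   [¬∨-rule on 1]
3. ¬◇¬r, w0   [¬∨-rule on 1]
4. ◇□¬(p → r), w0   [¬→-rule on 2]
5. p → r, w0   [¬→-rule on 2]
6. r, w0   [→-rule on 5 (branches; this branch)]
7. □¬(p → r), w1   [◇-rule on 4: fresh world w1, w0Rw1]
8. r, w1   [¬◇-rule on 3 via w0Rw1]
Accessibility: w0Rw1
Complete open branch: countermodel on a K-frame, so not valid in K.
T-tableau for the negation ¬((◇□¬(p → r) → ¬(p → r)) ∨ ◇¬r):
1. ¬((◇□¬(p → r) → ¬(p → r)) ∨ ◇¬r), w0
2. ¬(◇□¬(p → r) → ¬(p → r)), w0   [¬∨-rule on 1]
3. ¬◇¬r, w0   [¬∨-rule on 1]
4. ◇□¬(p → r), w0   [¬→-rule on 2]
5. p → r, w0   [¬→-rule on 2]
6. r, w0   [¬◇-rule on 3 via w0Rw0]
7. □¬(p → r), w1   [◇-rule on 4: fresh world w1, w0Rw1]
8. r, w1   [¬◇-rule on 3 via w0Rw1]
9. ¬(p → r), w1   [□-rule on 7 via w1Rw1]
10. p, w1   [¬→-rule on 9]
11. ¬r, w1   [¬→-rule on 9]
Accessibility: w0Rw0, w0Rw1, w1Rw1
Branch closes: r and ¬r both at w1.
Every branch closes (one shown): valid in T, hence also in S4, S5 (every theorem of T is a theorem of S4 and S5).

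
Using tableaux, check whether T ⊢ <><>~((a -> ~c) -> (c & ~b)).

Tableau for the negation ~<><>~((a -> ~c) -> (c & ~b)):
1. ~<><>~((a -> ~c) -> (c & ~b)), 0
2. ~<>~((a -> ~c) -> (c & ~b)), 0
3. (a -> ~c) -> (c & ~b), 0
4. c & ~b, 0
5. c, 0
6. ~b, 0
Accessibility: 0R0
The negation has an open branch (countermodel exists).

No, not valid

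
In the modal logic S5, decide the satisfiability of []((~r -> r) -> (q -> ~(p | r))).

1. []((~r -> r) -> (q -> ~(p | r))), u
2. (~r -> r) -> (q -> ~(p | r)), u
3. q -> ~(p | r), u
4. ~(p | r), u
5. ~p, u
6. ~r, u
Accessibility: uRu

Satisfiable (open branch found)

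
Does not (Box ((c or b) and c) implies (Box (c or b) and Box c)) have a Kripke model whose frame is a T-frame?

Unsatisfiable (every branch closes)

1. not (Box ((c or b) and c) implies (Box (c or b) and Box c)), 0
2. Box ((c or b) and c), 0
3. not (Box (c or b) and Box c), 0
4. (c or b) and c, 0
5. c or b, 0
6. c, 0
7. not Box (c or b), 0
8. b, 0
9. not (c or b), 1
10. not c, 1
11. not b, 1
12. (c or b) and c, 1
13. c or b, 1
14. c, 1
Accessibility: 0R0, 0R1, 1R1
Branch closes: c and not c both at 1.
Every branch closes; the branch above is one of them.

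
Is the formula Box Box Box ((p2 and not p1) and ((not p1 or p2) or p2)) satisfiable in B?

Yes, satisfiable

1. Box Box Box ((p2 and not p1) and ((not p1 or p2) or p2)), w0
2. Box Box ((p2 and not p1) and ((not p1 or p2) or p2)), w0   [Box-rule on 1 via w0Rw0]
3. Box ((p2 and not p1) and ((not p1 or p2) or p2)), w0   [Box-rule on 2 via w0Rw0]
4. (p2 and not p1) and ((not p1 or p2) or p2), w0   [Box-rule on 3 via w0Rw0]
5. p2 and not p1, w0   [and-rule on 4]
6. (not p1 or p2) or p2, w0   [and-rule on 4]
7. p2, w0   [and-rule on 5]
8. not p1, w0   [and-rule on 5]
Accessibility: w0Rw0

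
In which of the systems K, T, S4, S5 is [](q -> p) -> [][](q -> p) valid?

T-tableau for the negation ~([](q -> p) -> [][](q -> p)):
1. ~([](q -> p) -> [][](q -> p)), u
2. [](q -> p), u
3. ~[][](q -> p), u
4. q -> p, u
5. p, u
6. ~[](q -> p), v
7. q -> p, v
8. p, v
9. ~(q -> p), w
10. q, w
11. ~p, w
Accessibility: uRu, uRv, vRv, vRw, wRw
Complete open branch: countermodel on a T-frame, so not valid in T, nor in K (the same frame is also a K-frame).
S4-tableau for the negation ~([](q -> p) -> [][](q -> p)):
1. ~([](q -> p) -> [][](q -> p)), u
2. [](q -> p), u
3. ~[][](q -> p), u
4. q -> p, u
5. p, u
6. ~[](q -> p), v
7. q -> p, v
8. p, v
9. ~(q -> p), w
10. q, w
11. ~p, w
12. q -> p, w
13. p, w
Accessibility: uRu, uRv, uRw, vRv, vRw, wRw
Branch closes: p and ~p both at w.
Every branch closes (one shown): valid in S4, hence also in S5 (every theorem of S4 is a theorem of S5).

S4, S5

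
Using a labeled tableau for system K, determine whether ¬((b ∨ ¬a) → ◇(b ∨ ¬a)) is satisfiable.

Satisfiable (open branch found)

1. ¬((b ∨ ¬a) → ◇(b ∨ ¬a)), 0
2. b ∨ ¬a, 0
3. ¬◇(b ∨ ¬a), 0
4. ¬a, 0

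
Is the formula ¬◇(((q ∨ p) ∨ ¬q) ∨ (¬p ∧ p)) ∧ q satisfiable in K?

1. ¬◇(((q ∨ p) ∨ ¬q) ∨ (¬p ∧ p)) ∧ q, 0
2. ¬◇(((q ∨ p) ∨ ¬q) ∨ (¬p ∧ p)), 0   [∧-rule on 1]
3. q, 0   [∧-rule on 1]

Yes, satisfiable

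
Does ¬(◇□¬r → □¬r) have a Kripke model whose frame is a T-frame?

1. ¬(◇□¬r → □¬r), w0
2. ◇□¬r, w0
3. ¬□¬r, w0
4. □¬r, w1
5. ¬r, w1
6. r, w2
Accessibility: w0Rw0, w0Rw1, w0Rw2, w1Rw1, w2Rw2

Satisfiable (open branch found)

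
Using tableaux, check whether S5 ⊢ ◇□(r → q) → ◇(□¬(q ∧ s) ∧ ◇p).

Invalid (countermodel exists)

Tableau for the negation ¬(◇□(r → q) → ◇(□¬(q ∧ s) ∧ ◇p)):
1. ¬(◇□(r → q) → ◇(□¬(q ∧ s) ∧ ◇p)), 0
2. ◇□(r → q), 0
3. ¬◇(□¬(q ∧ s) ∧ ◇p), 0
4. ¬(□¬(q ∧ s) ∧ ◇p), 0
5. ¬◇p, 0
6. ¬p, 0
7. □(r → q), 1
8. ¬(□¬(q ∧ s) ∧ ◇p), 1
9. ¬p, 1
10. r → q, 0
11. r → q, 1
12. ¬◇p, 1
13. q, 0
14. q, 1
Accessibility: 0R0, 0R1, 1R0, 1R1
The negation has an open branch (countermodel exists).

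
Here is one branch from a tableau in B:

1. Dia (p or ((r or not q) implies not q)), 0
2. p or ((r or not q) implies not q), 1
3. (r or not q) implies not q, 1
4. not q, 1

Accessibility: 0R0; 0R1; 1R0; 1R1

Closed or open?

No, open

No atom appears with both signs at the same world.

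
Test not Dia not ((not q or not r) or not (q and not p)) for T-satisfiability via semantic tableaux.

Yes, satisfiable

1. not Dia not ((not q or not r) or not (q and not p)), w0
2. (not q or not r) or not (q and not p), w0
3. not (q and not p), w0
4. p, w0
Accessibility: w0Rw0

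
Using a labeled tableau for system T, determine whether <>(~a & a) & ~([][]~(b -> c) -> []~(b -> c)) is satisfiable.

Unsatisfiable (every branch closes)

1. <>(~a & a) & ~([][]~(b -> c) -> []~(b -> c)), 0
2. <>(~a & a), 0   [&-rule on 1]
3. ~([][]~(b -> c) -> []~(b -> c)), 0   [&-rule on 1]
4. [][]~(b -> c), 0   [~->-rule on 3]
5. ~[]~(b -> c), 0   [~->-rule on 3]
6. []~(b -> c), 0   [[]-rule on 4 via 0R0]
7. ~(b -> c), 0   [[]-rule on 6 via 0R0]
8. b, 0   [~->-rule on 7]
9. ~c, 0   [~->-rule on 7]
10. ~a & a, 1   [<>-rule on 2: fresh world 1, 0R1]
11. ~a, 1   [&-rule on 10]
12. a, 1   [&-rule on 10]
Accessibility: 0R0, 0R1, 1R1
Branch closes: a and ~a both at 1.
(One branch shown.) All branches close.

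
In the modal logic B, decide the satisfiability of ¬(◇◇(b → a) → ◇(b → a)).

1. ¬(◇◇(b → a) → ◇(b → a)), 0
2. ◇◇(b → a), 0   [¬→-rule on 1]
3. ¬◇(b → a), 0   [¬→-rule on 1]
4. ¬(b → a), 0   [¬◇-rule on 3 via 0R0]
5. b, 0   [¬→-rule on 4]
6. ¬a, 0   [¬→-rule on 4]
7. ◇(b → a), 1   [◇-rule on 2: fresh world 1, 0R1]
8. ¬(b → a), 1   [¬◇-rule on 3 via 0R1]
9. b, 1   [¬→-rule on 8]
10. ¬a, 1   [¬→-rule on 8]
11. b → a, 2   [◇-rule on 7: fresh world 2, 1R2]
12. a, 2   [→-rule on 11 (branches; this branch)]
Accessibility: 0R0, 0R1, 1R0, 1R1, 1R2, 2R1, 2R2

Yes, satisfiable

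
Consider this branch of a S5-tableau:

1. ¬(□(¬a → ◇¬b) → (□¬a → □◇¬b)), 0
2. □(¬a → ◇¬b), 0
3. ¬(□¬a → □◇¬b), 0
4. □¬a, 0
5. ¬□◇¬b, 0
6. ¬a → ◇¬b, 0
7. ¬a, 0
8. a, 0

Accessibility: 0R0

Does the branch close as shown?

Both a and ¬a appear at 0.

Yes, closed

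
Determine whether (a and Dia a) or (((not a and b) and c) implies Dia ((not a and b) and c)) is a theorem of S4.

Valid

Tableau for the negation not ((a and Dia a) or (((not a and b) and c) implies Dia ((not a and b) and c))):
1. not ((a and Dia a) or (((not a and b) and c) implies Dia ((not a and b) and c))), w0
2. not (a and Dia a), w0
3. not (((not a and b) and c) implies Dia ((not a and b) and c)), w0
4. (not a and b) and c, w0
5. not Dia ((not a and b) and c), w0
6. not a and b, w0
7. c, w0
8. not a, w0
9. b, w0
10. not ((not a and b) and c), w0
11. not Dia a, w0
12. not (not a and b), w0
13. not b, w0
Accessibility: w0Rw0
Branch closes: b and not b both at w0.
All branches of the negation close; one closing branch shown above.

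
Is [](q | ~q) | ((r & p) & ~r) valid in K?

Tableau for the negation ~([](q | ~q) | ((r & p) & ~r)):
1. ~([](q | ~q) | ((r & p) & ~r)), u
2. ~[](q | ~q), u   [~|-rule on 1]
3. ~((r & p) & ~r), u   [~|-rule on 1]
4. ~(r & p), u   [~&-rule on 3 (branches; this branch)]
5. ~p, u   [~&-rule on 4 (branches; this branch)]
6. ~(q | ~q), v   [~[]-rule on 2: fresh world v, uRv]
7. ~q, v   [~|-rule on 6]
8. q, v   [~|-rule on 6]
Accessibility: uRv
Branch closes: q and ~q both at v.
All branches of the negation close; one closing branch shown above.

Valid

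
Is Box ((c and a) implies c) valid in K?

Valid

Tableau for the negation not Box ((c and a) implies c):
1. not Box ((c and a) implies c), 0
2. not ((c and a) implies c), 1
3. c and a, 1
4. not c, 1
5. c, 1
6. a, 1
Accessibility: 0R1
Branch closes: c and not c both at 1.
Every branch of the negation's tableau closes; the branch above is one of them.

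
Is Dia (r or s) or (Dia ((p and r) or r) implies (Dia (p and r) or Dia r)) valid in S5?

Tableau for the negation not (Dia (r or s) or (Dia ((p and r) or r) implies (Dia (p and r) or Dia r))):
1. not (Dia (r or s) or (Dia ((p and r) or r) implies (Dia (p and r) or Dia r))), 0
2. not Dia (r or s), 0
3. not (Dia ((p and r) or r) implies (Dia (p and r) or Dia r)), 0
4. Dia ((p and r) or r), 0
5. not (Dia (p and r) or Dia r), 0
6. not Dia (p and r), 0
7. not Dia r, 0
8. not (r or s), 0
9. not r, 0
10. not s, 0
11. not (p and r), 0
12. (p and r) or r, 1
13. not (r or s), 1
14. not r, 1
15. not s, 1
16. not (p and r), 1
17. p and r, 1
18. p, 1
19. r, 1
Accessibility: 0R0, 0R1, 1R0, 1R1
Branch closes: r and not r both at 1.
Every branch of the negation's tableau closes; the branch above is one of them.

Yes, valid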